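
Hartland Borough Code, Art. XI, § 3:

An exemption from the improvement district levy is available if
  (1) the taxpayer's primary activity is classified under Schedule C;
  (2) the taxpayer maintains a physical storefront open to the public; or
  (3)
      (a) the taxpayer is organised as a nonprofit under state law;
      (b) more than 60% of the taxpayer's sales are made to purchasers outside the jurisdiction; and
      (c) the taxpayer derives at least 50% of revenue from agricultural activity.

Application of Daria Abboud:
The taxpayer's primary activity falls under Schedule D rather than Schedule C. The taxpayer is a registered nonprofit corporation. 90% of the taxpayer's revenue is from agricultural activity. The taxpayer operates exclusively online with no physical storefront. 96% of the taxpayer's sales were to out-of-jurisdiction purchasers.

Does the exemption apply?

Yes — exempt.

(1) Schedule C activity — not met.
(2) has storefront — not met.
(a) nonprofit — holds.
(b) >60% out-of-jur. sales — satisfied.
(c) ≥50% agricultural — holds.
So (3) is satisfied (T AND T AND T).
Overall: F OR F OR T → true.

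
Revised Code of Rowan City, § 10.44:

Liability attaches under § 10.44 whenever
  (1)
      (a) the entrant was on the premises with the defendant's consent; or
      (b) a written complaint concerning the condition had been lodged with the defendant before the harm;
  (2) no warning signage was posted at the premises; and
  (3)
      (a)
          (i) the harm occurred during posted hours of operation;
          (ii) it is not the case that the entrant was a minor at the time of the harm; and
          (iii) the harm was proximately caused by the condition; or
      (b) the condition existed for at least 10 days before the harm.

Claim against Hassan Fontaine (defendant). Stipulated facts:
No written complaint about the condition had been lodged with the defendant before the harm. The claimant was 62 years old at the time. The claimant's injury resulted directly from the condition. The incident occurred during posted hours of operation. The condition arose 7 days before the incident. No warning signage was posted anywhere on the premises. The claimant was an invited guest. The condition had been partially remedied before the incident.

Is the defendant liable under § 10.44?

Yes — liable.

(a) consent to enter — holds.
(b) complaint lodged — not met.
(1): T OR F → true.
(2) no signage posted — holds.
(i) during posted hours — met.
(ii) not (entrant a minor) — met.
(iii) proximate cause — satisfied.
(a) = T AND T AND T = true.
(b) condition ≥10 days old — not met.
(3): T OR F → true.
So Overall is satisfied (T AND T AND T).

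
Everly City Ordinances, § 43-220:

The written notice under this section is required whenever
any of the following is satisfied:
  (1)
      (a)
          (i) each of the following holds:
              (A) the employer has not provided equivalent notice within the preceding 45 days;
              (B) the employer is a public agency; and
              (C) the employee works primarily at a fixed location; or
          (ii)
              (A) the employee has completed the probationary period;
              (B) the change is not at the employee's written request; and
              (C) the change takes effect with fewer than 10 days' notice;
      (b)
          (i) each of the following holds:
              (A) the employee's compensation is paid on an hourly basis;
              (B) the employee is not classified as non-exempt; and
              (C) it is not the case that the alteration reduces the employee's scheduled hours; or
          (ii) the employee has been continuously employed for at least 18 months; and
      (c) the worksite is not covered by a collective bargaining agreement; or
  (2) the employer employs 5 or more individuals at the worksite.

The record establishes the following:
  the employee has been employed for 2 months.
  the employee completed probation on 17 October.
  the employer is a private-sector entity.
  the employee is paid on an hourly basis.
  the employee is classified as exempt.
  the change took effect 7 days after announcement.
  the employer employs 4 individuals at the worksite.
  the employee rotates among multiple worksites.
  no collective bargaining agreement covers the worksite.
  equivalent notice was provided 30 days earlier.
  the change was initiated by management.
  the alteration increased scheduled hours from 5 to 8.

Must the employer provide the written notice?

(A) no recent notice — fails.
(B) public agency — not satisfied.
(C) fixed location — not satisfied.
(i): F AND F AND F → false.
(A) past probation — satisfied.
(B) not employee-requested — satisfied.
(C) < 10 days' notice — holds.
So (ii) is satisfied (T AND T AND T).
(a) = F OR T = true.
(A) hourly-paid — holds.
(B) not (non-exempt) — holds.
(C) not (hours reduced) — holds.
So (i) is satisfied (T AND T AND T).
(ii) tenure ≥ 18 mo. — fails.
(b) = T OR F = true.
(c) no CBA — satisfied.
(1) = T AND T AND T = true.
(2) ≥ 5 at site — not satisfied.
Overall: T OR F → true.

Yes — required.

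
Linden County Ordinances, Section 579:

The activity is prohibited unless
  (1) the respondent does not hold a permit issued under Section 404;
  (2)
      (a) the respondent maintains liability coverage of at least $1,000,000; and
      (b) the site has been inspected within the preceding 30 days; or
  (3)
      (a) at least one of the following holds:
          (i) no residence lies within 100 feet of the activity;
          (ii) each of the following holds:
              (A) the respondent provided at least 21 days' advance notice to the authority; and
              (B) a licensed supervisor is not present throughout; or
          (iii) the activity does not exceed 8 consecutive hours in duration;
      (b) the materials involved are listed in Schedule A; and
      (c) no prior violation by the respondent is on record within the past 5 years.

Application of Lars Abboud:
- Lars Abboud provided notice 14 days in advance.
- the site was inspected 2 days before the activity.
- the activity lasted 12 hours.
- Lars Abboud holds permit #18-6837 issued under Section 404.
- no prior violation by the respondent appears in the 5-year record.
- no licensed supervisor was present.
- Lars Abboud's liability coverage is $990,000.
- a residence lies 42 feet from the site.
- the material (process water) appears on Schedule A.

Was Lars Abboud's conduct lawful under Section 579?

(1) not (holds permit) — not satisfied.
(a) coverage ≥ $1,000,000 — not met.
(b) site inspected — holds.
So (2) is not satisfied (F AND T).
(i) no residence in 100 ft — not met.
(A) ≥21 days' notice — fails.
(B) not (supervisor present) — satisfied.
(ii) = F AND T = false.
(iii) ≤ 8 hrs duration — not satisfied.
(a): F OR F OR F → false.
(b) Schedule A material — satisfied.
(c) no prior violation — satisfied.
(3): F AND T AND T → false.
Overall = F OR F OR F = false.

No — unlawful.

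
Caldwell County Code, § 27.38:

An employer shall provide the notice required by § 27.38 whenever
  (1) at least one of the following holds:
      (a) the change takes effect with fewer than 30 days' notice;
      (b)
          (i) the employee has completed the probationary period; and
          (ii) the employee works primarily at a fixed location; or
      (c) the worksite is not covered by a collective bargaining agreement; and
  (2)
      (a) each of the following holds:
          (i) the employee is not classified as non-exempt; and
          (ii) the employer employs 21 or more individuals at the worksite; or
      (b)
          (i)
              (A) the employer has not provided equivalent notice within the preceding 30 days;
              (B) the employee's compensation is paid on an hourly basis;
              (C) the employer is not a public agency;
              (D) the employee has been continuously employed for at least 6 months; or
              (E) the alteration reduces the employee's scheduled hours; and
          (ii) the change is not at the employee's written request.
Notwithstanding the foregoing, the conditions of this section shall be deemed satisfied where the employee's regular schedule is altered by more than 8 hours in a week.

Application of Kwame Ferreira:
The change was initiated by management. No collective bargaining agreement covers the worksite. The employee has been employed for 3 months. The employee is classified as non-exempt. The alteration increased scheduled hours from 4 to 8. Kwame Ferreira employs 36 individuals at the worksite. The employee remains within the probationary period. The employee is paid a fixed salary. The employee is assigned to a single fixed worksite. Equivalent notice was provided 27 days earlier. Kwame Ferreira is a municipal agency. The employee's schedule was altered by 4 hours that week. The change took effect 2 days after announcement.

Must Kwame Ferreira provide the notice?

(a) < 30 days' notice — holds.
(i) past probation — not met.
(ii) fixed location — satisfied.
So (b) is not satisfied (F AND T).
(c) no CBA — satisfied.
(1) = T OR F OR T = true.
(i) not (non-exempt) — not satisfied.
(ii) ≥ 21 at site — satisfied.
(a) = F AND T = false.
(A) no recent notice — not met.
(B) hourly-paid — fails.
(C) not (public agency) — not met.
(D) tenure ≥ 6 mo. — not satisfied.
(E) hours reduced — fails.
(i) = F OR F OR F OR F OR F = false.
(ii) not employee-requested — met.
(b): F AND T → false.
So (2) is not satisfied (F OR F).
Overall: T AND F → false.
Exception (schedule shift > 8h) — not satisfied.
Result: main false OR exception false → false.

No — not required.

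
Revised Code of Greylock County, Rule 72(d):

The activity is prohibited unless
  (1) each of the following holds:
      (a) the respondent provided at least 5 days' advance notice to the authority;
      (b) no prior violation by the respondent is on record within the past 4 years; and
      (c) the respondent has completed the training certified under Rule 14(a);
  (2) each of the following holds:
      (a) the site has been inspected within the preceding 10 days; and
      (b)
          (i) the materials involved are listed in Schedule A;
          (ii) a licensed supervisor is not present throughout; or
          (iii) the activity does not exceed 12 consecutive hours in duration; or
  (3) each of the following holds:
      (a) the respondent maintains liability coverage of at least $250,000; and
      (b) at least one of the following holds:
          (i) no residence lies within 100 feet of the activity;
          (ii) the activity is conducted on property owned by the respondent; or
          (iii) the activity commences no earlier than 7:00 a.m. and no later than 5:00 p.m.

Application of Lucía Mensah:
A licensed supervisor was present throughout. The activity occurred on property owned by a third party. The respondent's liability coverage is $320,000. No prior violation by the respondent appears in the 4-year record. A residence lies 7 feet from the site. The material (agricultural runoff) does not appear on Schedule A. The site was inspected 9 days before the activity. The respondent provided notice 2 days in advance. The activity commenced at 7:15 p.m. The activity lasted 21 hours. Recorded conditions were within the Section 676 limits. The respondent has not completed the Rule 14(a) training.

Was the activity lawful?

(a) ≥5 days' notice — not met.
(b) no prior violation — satisfied.
(c) training certified — fails.
(1) = F AND T AND F = false.
(a) site inspected — met.
(i) Schedule A material — not satisfied.
(ii) not (supervisor present) — not satisfied.
(iii) ≤ 12 hrs duration — not satisfied.
(b) = F OR F OR F = false.
So (2) is not satisfied (T AND F).
(a) coverage ≥ $250,000 — satisfied.
(i) no residence in 100 ft — not met.
(ii) own property — not satisfied.
(iii) start within hours — not satisfied.
(b) = F OR F OR F = false.
(3) = T AND F = false.
Overall: F OR F OR F → false.

No — unlawful.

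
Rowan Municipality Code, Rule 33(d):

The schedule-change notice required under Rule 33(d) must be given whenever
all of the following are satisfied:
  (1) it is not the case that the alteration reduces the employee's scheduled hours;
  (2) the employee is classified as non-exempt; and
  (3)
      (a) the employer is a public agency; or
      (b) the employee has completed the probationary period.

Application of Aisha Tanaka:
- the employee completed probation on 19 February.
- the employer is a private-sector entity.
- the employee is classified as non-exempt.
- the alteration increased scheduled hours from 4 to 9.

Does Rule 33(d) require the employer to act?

Yes — required.

(1) not (hours reduced) — met.
(2) non-exempt — satisfied.
(a) public agency — not satisfied.
(b) past probation — holds.
(3): F OR T → true.
Overall = T AND T AND T = true.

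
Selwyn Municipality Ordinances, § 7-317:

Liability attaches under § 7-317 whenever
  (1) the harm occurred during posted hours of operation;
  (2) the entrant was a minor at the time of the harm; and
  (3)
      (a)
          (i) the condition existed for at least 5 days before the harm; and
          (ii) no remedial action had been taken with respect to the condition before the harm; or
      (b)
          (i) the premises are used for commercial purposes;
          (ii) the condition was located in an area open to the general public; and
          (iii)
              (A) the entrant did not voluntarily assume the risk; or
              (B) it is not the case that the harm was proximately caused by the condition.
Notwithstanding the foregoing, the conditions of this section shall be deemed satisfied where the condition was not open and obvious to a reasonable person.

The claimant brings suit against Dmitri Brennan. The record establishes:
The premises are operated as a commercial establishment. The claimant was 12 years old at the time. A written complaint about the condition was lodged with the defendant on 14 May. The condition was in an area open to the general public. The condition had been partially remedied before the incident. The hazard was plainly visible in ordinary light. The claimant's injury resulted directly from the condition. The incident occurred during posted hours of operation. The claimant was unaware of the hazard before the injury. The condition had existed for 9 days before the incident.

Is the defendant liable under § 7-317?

(1) during posted hours — met.
(2) entrant a minor — satisfied.
(i) condition ≥5 days old — holds.
(ii) no remedial action — not satisfied.
(a): T AND F → false.
(i) commercial use — met.
(ii) public area — holds.
(A) no assumed risk — satisfied.
(B) not (proximate cause) — not satisfied.
(iii): T OR F → true.
(b): T AND T AND T → true.
(3) = F OR T = true.
Overall: T AND T AND T → true.
Exception (not open/obvious) — not satisfied.
Result: main true OR exception false → true.

Yes — liable.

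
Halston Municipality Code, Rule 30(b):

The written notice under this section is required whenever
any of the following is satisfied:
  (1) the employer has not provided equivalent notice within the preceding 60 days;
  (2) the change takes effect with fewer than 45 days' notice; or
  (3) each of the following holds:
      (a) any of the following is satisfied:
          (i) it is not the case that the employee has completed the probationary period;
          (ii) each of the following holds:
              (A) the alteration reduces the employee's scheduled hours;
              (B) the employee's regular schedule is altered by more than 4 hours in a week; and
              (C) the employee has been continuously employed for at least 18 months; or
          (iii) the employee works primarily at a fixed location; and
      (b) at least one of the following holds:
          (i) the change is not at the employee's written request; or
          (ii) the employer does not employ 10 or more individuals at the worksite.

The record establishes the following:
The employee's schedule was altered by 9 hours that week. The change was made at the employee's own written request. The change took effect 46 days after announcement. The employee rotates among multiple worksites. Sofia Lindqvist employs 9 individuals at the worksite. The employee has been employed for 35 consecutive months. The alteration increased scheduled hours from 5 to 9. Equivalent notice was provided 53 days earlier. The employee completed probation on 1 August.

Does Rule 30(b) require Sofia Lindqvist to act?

No — not required.

(1) no recent notice — not satisfied.
(2) < 45 days' notice — not met.
(i) not (past probation) — not satisfied.
(A) hours reduced — not satisfied.
(B) schedule shift > 4h — satisfied.
(C) tenure ≥ 18 mo. — holds.
(ii): F AND T AND T → false.
(iii) fixed location — fails.
(a) = F OR F OR F = false.
(i) not employee-requested — not met.
(ii) not (≥ 10 at site) — met.
(b) = F OR T = true.
(3) = F AND T = false.
Overall = F OR F OR F = false.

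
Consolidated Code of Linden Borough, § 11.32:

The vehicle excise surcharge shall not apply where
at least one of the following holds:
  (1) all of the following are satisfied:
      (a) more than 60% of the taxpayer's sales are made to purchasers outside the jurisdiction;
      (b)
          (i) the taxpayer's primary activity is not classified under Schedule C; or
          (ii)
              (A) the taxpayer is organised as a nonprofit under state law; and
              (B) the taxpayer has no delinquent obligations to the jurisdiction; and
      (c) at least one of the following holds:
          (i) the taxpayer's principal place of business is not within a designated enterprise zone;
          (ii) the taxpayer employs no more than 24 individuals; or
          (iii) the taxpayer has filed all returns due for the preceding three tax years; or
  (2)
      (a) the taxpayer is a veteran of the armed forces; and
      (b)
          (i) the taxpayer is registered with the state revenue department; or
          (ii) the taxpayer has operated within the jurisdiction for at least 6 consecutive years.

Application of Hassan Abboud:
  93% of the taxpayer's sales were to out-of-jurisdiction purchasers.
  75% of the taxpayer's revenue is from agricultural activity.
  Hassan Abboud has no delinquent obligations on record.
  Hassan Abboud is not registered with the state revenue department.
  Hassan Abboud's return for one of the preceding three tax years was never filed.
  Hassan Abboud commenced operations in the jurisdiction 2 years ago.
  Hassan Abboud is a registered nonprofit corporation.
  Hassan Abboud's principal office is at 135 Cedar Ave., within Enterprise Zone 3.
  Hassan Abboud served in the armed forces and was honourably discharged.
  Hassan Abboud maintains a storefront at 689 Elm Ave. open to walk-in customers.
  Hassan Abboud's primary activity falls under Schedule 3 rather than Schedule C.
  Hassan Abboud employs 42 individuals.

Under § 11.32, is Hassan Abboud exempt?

(a) >60% out-of-jur. sales — holds.
(i) not (Schedule C activity) — holds.
(A) nonprofit — met.
(B) no delinquency — met.
So (ii) is satisfied (T AND T).
(b): T OR T → true.
(i) not (in enterprise zone) — not met.
(ii) ≤ 24 employees — not met.
(iii) returns current — fails.
So (c) is not satisfied (F OR F OR F).
(1): T AND T AND F → false.
(a) veteran — holds.
(i) state-registered — not satisfied.
(ii) ≥ 6 yrs in jurisdiction — not satisfied.
(b): F OR F → false.
So (2) is not satisfied (T AND F).
Overall: F OR F → false.

No — not exempt.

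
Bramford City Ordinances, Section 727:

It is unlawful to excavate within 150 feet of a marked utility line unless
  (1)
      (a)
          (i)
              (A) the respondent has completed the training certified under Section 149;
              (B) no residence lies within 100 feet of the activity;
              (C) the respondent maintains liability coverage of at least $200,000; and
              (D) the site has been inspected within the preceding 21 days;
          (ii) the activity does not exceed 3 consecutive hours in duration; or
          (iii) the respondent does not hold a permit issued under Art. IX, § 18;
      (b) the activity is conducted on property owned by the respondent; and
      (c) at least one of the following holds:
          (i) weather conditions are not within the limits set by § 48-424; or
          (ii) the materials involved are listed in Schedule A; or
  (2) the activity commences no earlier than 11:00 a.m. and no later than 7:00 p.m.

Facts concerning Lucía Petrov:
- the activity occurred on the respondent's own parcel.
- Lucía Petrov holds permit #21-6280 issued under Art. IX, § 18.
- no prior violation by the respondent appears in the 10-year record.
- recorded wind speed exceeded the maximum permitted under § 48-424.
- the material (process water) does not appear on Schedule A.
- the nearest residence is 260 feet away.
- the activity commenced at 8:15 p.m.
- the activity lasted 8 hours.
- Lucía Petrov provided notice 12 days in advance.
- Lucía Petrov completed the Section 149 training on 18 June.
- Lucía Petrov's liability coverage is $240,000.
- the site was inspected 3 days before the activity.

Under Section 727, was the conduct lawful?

Yes — lawful.

(A) training certified — holds.
(B) no residence in 100 ft — met.
(C) coverage ≥ $200,000 — holds.
(D) site inspected — holds.
So (i) is satisfied (T AND T AND T AND T).
(ii) ≤ 3 hrs duration — not met.
(iii) not (holds permit) — not satisfied.
(a) = T OR F OR F = true.
(b) own property — met.
(i) not (weather ok) — met.
(ii) Schedule A material — not met.
(c): T OR F → true.
(1): T AND T AND T → true.
(2) start within hours — not satisfied.
Overall: T OR F → true.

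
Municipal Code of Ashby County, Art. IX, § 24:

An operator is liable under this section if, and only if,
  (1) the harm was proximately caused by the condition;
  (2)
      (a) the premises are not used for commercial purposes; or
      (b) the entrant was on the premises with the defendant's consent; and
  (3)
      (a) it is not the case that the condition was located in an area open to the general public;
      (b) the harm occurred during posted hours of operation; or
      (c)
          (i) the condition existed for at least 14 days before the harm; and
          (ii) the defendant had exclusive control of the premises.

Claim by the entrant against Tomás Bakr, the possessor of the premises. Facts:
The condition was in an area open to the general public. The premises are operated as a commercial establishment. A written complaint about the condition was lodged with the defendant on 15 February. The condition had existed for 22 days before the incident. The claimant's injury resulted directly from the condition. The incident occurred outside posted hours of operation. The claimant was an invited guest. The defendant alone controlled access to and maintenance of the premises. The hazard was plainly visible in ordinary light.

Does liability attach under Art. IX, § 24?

(1) proximate cause — met.
(a) not (commercial use) — not satisfied.
(b) consent to enter — satisfied.
So (2) is satisfied (F OR T).
(a) not (public area) — not satisfied.
(b) during posted hours — not met.
(i) condition ≥14 days old — satisfied.
(ii) exclusive control — met.
(c): T AND T → true.
So (3) is satisfied (F OR F OR T).
Overall: T AND T AND T → true.

Yes — liable.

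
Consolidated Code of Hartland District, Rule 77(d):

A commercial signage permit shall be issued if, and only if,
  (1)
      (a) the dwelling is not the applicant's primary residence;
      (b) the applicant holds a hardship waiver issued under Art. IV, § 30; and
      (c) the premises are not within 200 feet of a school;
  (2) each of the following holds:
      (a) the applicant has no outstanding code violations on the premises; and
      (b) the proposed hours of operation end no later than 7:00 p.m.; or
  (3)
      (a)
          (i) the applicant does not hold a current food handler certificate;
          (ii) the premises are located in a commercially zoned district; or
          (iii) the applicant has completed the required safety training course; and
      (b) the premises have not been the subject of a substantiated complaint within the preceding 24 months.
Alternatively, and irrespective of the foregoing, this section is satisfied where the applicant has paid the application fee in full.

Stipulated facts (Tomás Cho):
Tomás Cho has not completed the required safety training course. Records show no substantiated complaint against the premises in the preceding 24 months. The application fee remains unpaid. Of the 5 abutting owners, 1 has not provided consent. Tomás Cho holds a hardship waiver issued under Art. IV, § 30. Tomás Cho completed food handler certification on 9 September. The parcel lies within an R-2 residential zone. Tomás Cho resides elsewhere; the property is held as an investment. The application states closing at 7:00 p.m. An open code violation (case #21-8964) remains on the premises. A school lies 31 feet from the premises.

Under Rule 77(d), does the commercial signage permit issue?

(a) not (primary residence) — holds.
(b) hardship waiver — met.
(c) ≥200 ft from school — not satisfied.
(1) = T AND T AND F = false.
(a) no code violations — not satisfied.
(b) closes by 7 p.m. — met.
(2) = F AND T = false.
(i) not (food handler cert.) — fails.
(ii) commercially zoned — not met.
(iii) safety training — not satisfied.
(a) = F OR F OR F = false.
(b) no complaint in 24 mo. — holds.
(3) = F AND T = false.
So Overall is not satisfied (F OR F OR F).
Exception (fee paid) — not satisfied.
Result: main false OR exception false → false.

No — denied.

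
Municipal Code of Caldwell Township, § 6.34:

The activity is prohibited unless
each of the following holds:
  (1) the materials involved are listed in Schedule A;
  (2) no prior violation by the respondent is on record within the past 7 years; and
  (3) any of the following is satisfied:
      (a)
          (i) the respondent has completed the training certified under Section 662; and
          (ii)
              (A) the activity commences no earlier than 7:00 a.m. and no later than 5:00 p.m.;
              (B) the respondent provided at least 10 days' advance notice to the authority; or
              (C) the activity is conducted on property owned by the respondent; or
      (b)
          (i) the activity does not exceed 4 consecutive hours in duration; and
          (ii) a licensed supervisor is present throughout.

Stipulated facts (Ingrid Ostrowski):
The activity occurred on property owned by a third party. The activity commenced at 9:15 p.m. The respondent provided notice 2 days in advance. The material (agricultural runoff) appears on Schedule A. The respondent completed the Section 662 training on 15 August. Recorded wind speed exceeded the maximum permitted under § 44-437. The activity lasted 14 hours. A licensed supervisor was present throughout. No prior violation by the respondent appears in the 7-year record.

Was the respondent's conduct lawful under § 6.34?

(1) Schedule A material — satisfied.
(2) no prior violation — holds.
(i) training certified — holds.
(A) start within hours — not satisfied.
(B) ≥10 days' notice — not satisfied.
(C) own property — not met.
(ii) = F OR F OR F = false.
So (a) is not satisfied (T AND F).
(i) ≤ 4 hrs duration — not satisfied.
(ii) supervisor present — met.
So (b) is not satisfied (F AND T).
So (3) is not satisfied (F OR F).
Overall: T AND T AND F → false.

No — unlawful.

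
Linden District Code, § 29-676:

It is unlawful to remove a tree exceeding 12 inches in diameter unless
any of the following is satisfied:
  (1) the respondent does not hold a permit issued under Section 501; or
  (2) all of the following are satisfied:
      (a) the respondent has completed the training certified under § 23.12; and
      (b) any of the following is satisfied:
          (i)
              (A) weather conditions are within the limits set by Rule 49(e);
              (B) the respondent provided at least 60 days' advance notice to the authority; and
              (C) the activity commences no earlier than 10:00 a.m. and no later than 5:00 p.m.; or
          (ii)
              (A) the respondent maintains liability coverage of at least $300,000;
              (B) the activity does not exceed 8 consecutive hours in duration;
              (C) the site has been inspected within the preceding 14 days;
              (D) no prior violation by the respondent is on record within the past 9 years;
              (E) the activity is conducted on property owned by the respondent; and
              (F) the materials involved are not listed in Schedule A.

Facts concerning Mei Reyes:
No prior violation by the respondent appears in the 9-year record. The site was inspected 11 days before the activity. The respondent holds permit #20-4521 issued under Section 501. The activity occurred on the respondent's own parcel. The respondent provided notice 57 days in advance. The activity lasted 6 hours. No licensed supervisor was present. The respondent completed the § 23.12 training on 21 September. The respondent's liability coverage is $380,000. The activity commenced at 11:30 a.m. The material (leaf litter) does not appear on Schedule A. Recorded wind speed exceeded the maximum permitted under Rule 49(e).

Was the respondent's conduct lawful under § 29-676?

Yes — lawful.

(1) not (holds permit) — fails.
(a) training certified — met.
(A) weather ok — fails.
(B) ≥60 days' notice — not satisfied.
(C) start within hours — met.
(i) = F AND F AND T = false.
(A) coverage ≥ $300,000 — met.
(B) ≤ 8 hrs duration — satisfied.
(C) site inspected — met.
(D) no prior violation — satisfied.
(E) own property — holds.
(F) not (Schedule A material) — satisfied.
(ii) = T AND T AND T AND T AND T AND T = true.
(b) = F OR T = true.
So (2) is satisfied (T AND T).
So Overall is satisfied (F OR T).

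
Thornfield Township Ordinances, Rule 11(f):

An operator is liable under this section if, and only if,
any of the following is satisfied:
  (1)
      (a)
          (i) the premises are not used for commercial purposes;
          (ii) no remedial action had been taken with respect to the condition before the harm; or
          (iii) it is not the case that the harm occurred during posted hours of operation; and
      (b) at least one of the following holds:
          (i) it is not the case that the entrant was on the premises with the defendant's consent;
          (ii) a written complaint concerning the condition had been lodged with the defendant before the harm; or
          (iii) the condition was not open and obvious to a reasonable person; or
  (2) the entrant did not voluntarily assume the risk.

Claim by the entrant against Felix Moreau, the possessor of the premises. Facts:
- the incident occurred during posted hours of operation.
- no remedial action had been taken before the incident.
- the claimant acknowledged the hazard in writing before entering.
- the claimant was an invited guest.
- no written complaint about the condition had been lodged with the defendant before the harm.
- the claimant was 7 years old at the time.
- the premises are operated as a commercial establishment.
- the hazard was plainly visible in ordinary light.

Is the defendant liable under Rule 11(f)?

(i) not (commercial use) — not met.
(ii) no remedial action — holds.
(iii) not (during posted hours) — not satisfied.
So (a) is satisfied (F OR T OR F).
(i) not (consent to enter) — not met.
(ii) complaint lodged — not met.
(iii) not open/obvious — fails.
So (b) is not satisfied (F OR F OR F).
(1) = T AND F = false.
(2) no assumed risk — fails.
Overall = F OR F = false.

No — not liable.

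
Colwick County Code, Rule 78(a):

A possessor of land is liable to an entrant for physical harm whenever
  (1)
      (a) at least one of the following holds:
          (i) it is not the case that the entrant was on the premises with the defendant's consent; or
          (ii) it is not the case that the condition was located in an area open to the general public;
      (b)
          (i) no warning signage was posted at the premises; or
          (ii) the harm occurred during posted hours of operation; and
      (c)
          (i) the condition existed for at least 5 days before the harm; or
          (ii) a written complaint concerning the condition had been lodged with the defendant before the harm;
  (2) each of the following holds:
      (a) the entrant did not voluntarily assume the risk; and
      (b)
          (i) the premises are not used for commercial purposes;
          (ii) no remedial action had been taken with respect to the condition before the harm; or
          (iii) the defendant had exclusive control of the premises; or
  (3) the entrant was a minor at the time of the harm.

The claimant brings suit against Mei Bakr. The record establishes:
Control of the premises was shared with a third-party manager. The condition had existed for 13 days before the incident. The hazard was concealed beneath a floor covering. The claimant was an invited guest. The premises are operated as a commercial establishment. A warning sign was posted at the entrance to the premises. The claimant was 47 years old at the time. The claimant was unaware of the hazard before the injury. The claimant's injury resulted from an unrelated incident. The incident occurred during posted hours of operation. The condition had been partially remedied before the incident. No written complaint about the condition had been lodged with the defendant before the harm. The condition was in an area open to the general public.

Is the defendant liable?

(i) not (consent to enter) — fails.
(ii) not (public area) — fails.
(a) = F OR F = false.
(i) no signage posted — not met.
(ii) during posted hours — satisfied.
(b) = F OR T = true.
(i) condition ≥5 days old — met.
(ii) complaint lodged — not satisfied.
So (c) is satisfied (T OR F).
(1): F AND T AND T → false.
(a) no assumed risk — met.
(i) not (commercial use) — fails.
(ii) no remedial action — fails.
(iii) exclusive control — fails.
(b) = F OR F OR F = false.
So (2) is not satisfied (T AND F).
(3) entrant a minor — fails.
Overall: F OR F OR F → false.

No — not liable.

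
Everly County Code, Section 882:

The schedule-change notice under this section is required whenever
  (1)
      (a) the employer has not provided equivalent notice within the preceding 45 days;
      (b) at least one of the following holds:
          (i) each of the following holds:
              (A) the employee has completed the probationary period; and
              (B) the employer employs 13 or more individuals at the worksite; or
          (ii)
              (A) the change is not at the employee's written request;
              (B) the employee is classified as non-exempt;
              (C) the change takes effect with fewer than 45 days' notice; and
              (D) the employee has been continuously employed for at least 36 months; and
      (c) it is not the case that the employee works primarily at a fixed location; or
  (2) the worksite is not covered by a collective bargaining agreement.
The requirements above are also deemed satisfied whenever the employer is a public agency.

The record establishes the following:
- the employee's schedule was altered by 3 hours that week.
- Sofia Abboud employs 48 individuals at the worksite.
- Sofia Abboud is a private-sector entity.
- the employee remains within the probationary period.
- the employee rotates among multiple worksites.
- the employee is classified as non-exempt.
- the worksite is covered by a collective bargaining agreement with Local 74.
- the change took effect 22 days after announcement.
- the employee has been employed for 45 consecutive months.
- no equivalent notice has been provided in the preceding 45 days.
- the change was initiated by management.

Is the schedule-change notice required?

(a) no recent notice — met.
(A) past probation — not met.
(B) ≥ 13 at site — met.
So (i) is not satisfied (F AND T).
(A) not employee-requested — met.
(B) non-exempt — holds.
(C) < 45 days' notice — holds.
(D) tenure ≥ 36 mo. — met.
So (ii) is satisfied (T AND T AND T AND T).
So (b) is satisfied (F OR T).
(c) not (fixed location) — met.
So (1) is satisfied (T AND T AND T).
(2) no CBA — not met.
So Overall is satisfied (T OR F).
Exception (public agency) — not satisfied.
Result: main true OR exception false → true.

Yes — required.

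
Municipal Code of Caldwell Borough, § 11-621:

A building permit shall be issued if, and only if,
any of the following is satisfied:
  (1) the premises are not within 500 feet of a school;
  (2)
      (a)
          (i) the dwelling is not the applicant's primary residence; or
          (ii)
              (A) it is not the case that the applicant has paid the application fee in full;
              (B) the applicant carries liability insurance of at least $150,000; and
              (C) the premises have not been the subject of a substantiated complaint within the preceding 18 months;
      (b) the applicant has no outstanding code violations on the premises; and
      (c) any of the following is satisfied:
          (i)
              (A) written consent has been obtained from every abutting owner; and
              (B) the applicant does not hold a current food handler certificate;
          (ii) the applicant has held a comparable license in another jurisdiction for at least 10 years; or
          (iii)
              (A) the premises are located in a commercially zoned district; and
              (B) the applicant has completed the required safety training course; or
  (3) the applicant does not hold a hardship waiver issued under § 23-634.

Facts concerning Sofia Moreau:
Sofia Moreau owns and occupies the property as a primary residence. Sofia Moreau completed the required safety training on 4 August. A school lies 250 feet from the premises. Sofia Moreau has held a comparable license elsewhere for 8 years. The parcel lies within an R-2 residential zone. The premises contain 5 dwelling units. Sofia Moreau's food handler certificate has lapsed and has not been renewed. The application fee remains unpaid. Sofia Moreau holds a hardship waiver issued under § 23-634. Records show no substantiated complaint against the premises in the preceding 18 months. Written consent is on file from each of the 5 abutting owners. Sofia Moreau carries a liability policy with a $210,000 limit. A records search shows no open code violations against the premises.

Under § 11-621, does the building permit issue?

Yes — granted.

(1) ≥500 ft from school — not met.
(i) not (primary residence) — fails.
(A) not (fee paid) — met.
(B) insurance ≥ $150,000 — satisfied.
(C) no complaint in 18 mo. — holds.
(ii) = T AND T AND T = true.
(a): F OR T → true.
(b) no code violations — met.
(A) all abutters consent — holds.
(B) not (food handler cert.) — satisfied.
So (i) is satisfied (T AND T).
(ii) prior license ≥ 10 yr — not met.
(A) commercially zoned — not satisfied.
(B) safety training — holds.
(iii) = F AND T = false.
(c) = T OR F OR F = true.
(2) = T AND T AND T = true.
(3) not (hardship waiver) — not satisfied.
So Overall is satisfied (F OR T OR F).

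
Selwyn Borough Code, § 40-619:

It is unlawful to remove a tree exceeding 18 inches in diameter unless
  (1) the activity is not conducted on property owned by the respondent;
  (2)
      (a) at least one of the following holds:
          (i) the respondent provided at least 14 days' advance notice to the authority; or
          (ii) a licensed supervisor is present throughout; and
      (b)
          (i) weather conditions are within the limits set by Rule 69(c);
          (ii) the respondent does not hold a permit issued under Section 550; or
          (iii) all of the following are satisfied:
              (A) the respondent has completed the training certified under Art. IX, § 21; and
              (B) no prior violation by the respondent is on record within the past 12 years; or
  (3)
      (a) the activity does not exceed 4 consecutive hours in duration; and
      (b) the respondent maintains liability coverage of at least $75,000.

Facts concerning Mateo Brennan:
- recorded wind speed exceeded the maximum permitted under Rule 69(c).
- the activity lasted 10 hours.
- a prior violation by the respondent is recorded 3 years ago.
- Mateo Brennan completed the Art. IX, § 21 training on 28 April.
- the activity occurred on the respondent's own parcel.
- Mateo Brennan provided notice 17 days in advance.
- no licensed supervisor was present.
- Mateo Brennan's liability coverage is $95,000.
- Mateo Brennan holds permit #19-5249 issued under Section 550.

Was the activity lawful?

(1) not (own property) — not satisfied.
(i) ≥14 days' notice — met.
(ii) supervisor present — not satisfied.
(a) = T OR F = true.
(i) weather ok — not satisfied.
(ii) not (holds permit) — not satisfied.
(A) training certified — met.
(B) no prior violation — not met.
(iii): T AND F → false.
(b) = F OR F OR F = false.
(2): T AND F → false.
(a) ≤ 4 hrs duration — not met.
(b) coverage ≥ $75,000 — holds.
So (3) is not satisfied (F AND T).
Overall: F OR F OR F → false.

No — unlawful.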